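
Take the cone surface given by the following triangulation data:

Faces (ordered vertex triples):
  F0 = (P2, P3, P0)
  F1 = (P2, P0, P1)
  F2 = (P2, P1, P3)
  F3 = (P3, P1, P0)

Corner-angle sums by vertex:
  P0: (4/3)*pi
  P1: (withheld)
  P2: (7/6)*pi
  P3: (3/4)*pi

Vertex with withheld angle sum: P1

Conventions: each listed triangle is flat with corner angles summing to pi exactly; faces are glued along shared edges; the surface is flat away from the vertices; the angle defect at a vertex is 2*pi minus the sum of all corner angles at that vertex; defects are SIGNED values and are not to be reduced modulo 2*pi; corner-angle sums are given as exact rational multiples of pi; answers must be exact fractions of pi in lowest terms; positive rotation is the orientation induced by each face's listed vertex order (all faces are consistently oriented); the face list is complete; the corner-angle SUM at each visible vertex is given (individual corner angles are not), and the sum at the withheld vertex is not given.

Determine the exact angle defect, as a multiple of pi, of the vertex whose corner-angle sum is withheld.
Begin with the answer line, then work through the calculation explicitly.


Answer: defect(P1) = (5/4)*pi

V = 4, E = 6, F = 4; chi = V - E + F = 2
Gauss-Bonnet: total defect = 2*pi*chi = 4*pi; visible defects sum to (11/4)*pi


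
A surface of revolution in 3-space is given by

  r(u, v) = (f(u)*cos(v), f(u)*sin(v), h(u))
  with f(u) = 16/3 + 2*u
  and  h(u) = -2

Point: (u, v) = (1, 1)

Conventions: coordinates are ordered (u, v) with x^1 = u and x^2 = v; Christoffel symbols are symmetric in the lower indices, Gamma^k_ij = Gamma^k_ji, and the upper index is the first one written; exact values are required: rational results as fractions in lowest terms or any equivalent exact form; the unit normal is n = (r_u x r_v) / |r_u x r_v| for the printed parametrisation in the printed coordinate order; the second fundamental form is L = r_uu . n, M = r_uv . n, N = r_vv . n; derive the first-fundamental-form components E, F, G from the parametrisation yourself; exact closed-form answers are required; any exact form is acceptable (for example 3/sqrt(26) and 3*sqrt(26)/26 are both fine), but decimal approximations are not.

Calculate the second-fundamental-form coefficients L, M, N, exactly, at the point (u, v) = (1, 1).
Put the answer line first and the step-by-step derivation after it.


Answer: L = 0, M = 0, N = 0

f = 22/3, f' = 2, f'' = 0, h' = 0, h'' = 0
E = 4, F = 0, G = 484/9; answer radicand W^2 = 4
unnormalised second-form numerators: l = 0, m = 0, n = 0; L = l/sqrt(4), and similarly M = m/sqrt(W^2), N = n/sqrt(W^2)


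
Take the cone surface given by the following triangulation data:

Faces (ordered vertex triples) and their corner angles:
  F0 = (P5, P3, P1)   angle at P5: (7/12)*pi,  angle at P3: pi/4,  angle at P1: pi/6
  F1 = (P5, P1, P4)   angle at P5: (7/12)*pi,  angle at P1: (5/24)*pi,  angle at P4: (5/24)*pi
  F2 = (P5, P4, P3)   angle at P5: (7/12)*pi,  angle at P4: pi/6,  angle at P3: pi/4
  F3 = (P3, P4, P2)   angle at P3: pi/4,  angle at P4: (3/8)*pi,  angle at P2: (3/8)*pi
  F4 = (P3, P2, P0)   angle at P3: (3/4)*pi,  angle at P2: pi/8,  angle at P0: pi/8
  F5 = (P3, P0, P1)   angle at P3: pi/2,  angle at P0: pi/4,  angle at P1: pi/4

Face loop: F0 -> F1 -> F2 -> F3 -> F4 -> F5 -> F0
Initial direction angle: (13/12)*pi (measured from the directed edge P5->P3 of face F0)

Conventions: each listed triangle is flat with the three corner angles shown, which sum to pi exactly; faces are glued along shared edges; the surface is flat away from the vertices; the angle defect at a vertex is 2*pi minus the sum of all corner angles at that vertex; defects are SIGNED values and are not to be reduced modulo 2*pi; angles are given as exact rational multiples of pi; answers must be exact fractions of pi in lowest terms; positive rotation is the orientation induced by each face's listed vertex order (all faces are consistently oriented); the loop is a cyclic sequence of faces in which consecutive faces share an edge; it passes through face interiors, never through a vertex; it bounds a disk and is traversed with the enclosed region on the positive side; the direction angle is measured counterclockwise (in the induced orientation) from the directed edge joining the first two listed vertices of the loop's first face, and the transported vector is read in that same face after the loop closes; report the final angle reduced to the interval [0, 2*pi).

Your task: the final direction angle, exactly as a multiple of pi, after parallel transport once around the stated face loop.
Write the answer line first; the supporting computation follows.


Answer: final direction angle = (4/3)*pi

enclosed vertex P3: corner angles sum to 2*pi, defect = 2*pi - 2*pi = 0
enclosed vertex P5: corner angles sum to (7/4)*pi, defect = 2*pi - (7/4)*pi = pi/4
adding the enclosed defects to the starting angle (mod 2*pi, induced orientation) gives the holonomy
final angle = (13/12)*pi + pi/4 = (4/3)*pi (mod 2*pi)


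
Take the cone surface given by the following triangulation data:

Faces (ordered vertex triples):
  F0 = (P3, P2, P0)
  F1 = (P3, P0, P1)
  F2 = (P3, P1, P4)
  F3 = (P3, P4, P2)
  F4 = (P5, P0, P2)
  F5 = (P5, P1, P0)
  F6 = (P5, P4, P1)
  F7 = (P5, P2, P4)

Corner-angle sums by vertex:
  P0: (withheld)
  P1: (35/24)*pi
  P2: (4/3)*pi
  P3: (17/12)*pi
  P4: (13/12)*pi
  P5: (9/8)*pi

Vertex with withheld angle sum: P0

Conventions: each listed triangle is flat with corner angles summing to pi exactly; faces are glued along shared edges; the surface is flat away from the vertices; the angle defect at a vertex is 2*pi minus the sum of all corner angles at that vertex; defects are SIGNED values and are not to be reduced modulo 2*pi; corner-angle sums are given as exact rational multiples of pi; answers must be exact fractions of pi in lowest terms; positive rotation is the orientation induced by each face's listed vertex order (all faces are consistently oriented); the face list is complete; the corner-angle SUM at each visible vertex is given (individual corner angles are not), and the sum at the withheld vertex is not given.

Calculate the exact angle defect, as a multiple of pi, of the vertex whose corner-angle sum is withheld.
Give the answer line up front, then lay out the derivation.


Answer: defect(P0) = (5/12)*pi

V = 6, E = 12, F = 8; chi = V - E + F = 2
Gauss-Bonnet: total defect = 2*pi*chi = 4*pi; visible defects sum to (43/12)*pi


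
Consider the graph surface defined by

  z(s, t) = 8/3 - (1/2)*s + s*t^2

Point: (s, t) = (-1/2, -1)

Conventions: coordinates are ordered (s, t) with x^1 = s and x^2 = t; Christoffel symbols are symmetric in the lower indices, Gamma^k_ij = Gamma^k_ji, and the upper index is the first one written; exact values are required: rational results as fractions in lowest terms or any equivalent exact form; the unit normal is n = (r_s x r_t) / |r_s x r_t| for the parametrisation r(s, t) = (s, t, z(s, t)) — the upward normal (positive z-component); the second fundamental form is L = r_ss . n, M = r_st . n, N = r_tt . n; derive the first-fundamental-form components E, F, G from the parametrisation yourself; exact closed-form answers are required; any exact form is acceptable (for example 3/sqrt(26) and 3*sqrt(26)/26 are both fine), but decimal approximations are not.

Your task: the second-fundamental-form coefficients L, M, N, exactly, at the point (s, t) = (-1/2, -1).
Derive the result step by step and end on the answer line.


z_s = 1/2, z_t = 1, z_ss = 0, z_st = -2, z_tt = -1
E = 5/4, F = 1/2, G = 2; answer radicand W^2 = 9/4
unnormalised second-form numerators: l = 0, m = -2, n = -1; L = l/sqrt(9/4), and similarly M = m/sqrt(W^2), N = n/sqrt(W^2)

Answer: L = 0, M = -4/3, N = -2/3


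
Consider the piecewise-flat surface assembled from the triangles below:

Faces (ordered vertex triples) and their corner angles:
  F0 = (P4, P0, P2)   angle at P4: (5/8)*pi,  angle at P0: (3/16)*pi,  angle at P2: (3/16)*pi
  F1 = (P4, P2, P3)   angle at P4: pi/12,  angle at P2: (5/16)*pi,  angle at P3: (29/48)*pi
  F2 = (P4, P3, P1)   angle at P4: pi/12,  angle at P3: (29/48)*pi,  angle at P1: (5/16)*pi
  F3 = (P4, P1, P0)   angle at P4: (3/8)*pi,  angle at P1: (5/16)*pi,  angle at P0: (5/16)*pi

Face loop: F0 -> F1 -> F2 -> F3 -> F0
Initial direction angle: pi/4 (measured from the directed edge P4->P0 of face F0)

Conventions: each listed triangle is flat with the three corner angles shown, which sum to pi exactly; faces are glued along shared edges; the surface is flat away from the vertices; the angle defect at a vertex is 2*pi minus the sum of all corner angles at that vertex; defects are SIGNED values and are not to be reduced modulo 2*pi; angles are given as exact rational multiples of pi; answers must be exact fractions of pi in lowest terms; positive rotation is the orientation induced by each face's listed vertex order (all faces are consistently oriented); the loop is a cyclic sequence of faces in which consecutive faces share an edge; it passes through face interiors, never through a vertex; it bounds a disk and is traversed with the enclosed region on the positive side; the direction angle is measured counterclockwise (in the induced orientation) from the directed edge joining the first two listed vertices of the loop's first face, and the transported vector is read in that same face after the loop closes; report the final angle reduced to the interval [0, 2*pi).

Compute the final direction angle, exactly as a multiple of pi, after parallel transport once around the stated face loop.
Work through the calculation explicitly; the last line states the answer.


enclosed vertex P4: corner angles sum to (7/6)*pi, defect = 2*pi - (7/6)*pi = (5/6)*pi
the final direction is the initial angle plus the enclosed defects, taken mod 2*pi in the induced orientation
final angle = pi/4 + (5/6)*pi = (13/12)*pi (mod 2*pi)

Answer: final direction angle = (13/12)*pi


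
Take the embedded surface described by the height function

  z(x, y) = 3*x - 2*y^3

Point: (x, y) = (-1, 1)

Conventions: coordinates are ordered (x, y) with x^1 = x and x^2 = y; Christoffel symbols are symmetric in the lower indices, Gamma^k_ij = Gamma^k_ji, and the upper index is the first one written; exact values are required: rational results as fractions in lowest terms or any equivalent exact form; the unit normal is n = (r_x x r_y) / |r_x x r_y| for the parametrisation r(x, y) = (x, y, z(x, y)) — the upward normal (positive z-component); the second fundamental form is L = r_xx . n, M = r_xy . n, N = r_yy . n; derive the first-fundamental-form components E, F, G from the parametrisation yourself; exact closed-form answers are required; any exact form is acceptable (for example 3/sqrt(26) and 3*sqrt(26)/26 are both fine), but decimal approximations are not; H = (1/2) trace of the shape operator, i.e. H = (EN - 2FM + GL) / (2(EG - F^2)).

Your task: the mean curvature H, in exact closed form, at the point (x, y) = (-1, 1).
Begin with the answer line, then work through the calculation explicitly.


Answer: H = -15*sqrt(46)/529

z_x = 3, z_y = -6, z_xx = 0, z_xy = 0, z_yy = -12
E = 10, F = -18, G = 37; answer radicand W^2 = 46
unnormalised second-form numerators: l = 0, m = 0, n = -12; L = l/sqrt(46), and similarly M = m/sqrt(W^2), N = n/sqrt(W^2)
H = (E*n - 2*F*m + G*l) / (2*(EG - F^2)*sqrt(W^2)); E*n - 2*F*m + G*l = -120, EG - F^2 = 46, so H = (-30/23)/sqrt(46)


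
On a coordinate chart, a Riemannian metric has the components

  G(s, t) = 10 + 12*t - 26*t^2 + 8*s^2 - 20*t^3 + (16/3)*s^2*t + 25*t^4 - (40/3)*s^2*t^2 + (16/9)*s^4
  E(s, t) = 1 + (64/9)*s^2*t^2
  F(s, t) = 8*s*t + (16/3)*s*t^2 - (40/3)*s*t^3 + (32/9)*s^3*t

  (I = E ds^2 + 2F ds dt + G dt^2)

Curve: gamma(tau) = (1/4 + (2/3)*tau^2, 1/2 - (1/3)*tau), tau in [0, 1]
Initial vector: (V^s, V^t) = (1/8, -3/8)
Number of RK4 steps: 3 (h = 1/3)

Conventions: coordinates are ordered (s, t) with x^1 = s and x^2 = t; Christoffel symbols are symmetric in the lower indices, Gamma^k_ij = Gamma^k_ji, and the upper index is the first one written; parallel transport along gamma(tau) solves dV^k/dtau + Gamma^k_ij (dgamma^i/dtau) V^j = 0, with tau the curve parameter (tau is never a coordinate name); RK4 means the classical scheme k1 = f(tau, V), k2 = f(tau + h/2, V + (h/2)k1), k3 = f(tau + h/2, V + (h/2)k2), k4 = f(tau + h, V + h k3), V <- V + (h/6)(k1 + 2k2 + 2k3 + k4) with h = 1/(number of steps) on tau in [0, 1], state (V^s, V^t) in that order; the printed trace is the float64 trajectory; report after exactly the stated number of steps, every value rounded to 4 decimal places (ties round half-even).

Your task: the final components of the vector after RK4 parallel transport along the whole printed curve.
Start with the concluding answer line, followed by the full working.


Answer: V^s = 0.1377, V^t = -0.2575

gamma'(tau) = ((4/3)*tau, -1/3); f(tau, V)^k = -Gamma^k_ij(gamma(tau)) gamma'^i(tau) V^j; h = 1/3; intermediate values shown to 6 dp
curve data and Christoffel symbols at the stage parameters:
  tau = 0.000000: gamma = (0.250000, 0.500000), gamma' = (0.000000, -0.333333); Gamma_sss = 0.048632, Gamma_sst = 0.024316, Gamma_stt = -0.109422, Gamma_tss = 0.413374, Gamma_tst = 0.206687, Gamma_ttt = -0.930091
  tau = 0.166667: gamma = (0.268519, 0.444444), gamma' = (0.222222, -0.333333); Gamma_sss = 0.037398, Gamma_sst = 0.022595, Gamma_stt = -0.077133, Gamma_tss = 0.352232, Gamma_tst = 0.212807, Gamma_ttt = -0.726478
  tau = 0.333333: gamma = (0.324074, 0.388889), gamma' = (0.444444, -0.333333); Gamma_sss = 0.031373, Gamma_sst = 0.026145, Gamma_stt = -0.057144, Gamma_tss = 0.295145, Gamma_tst = 0.245954, Gamma_ttt = -0.537585
  tau = 0.500000: gamma = (0.416667, 0.333333), gamma' = (0.666667, -0.333333); Gamma_sss = 0.026744, Gamma_sst = 0.033430, Gamma_stt = -0.040116, Gamma_tss = 0.241362, Gamma_tst = 0.301703, Gamma_ttt = -0.362043
  tau = 0.666667: gamma = (0.546296, 0.277778), gamma' = (0.888889, -0.333333); Gamma_sss = 0.021577, Gamma_sst = 0.042435, Gamma_stt = -0.022656, Gamma_tss = 0.190233, Gamma_tst = 0.374124, Gamma_ttt = -0.199744
  tau = 0.833333: gamma = (0.712963, 0.222222), gamma' = (1.111111, -0.333333); Gamma_sss = 0.015458, Gamma_sst = 0.049595, Gamma_stt = -0.005797, Gamma_tss = 0.141789, Gamma_tst = 0.454907, Gamma_ttt = -0.053171
  tau = 1.000000: gamma = (0.916667, 0.166667), gamma' = (1.333333, -0.333333); Gamma_sss = 0.009153, Gamma_sst = 0.050339, Gamma_stt = 0.006864, Gamma_tss = 0.096934, Gamma_tst = 0.533135, Gamma_ttt = 0.072700
step 0: V^s = 0.1250, V^t = -0.3750
step 1: k1 = (0.014691, 0.124873), k2 = (0.010786, 0.101584), k3 = (0.010905, 0.102713), k4 = (0.009778, 0.091985); V <- V + (h/6)(k1 + 2k2 + 2k3 + k4): V^s = 0.1288, V^t = -0.3403
step 2: k1 = (0.009762, 0.091831), k2 = (0.010715, 0.096705), k3 = (0.010685, 0.096434), k4 = (0.013282, 0.117103); V <- V + (h/6)(k1 + 2k2 + 2k3 + k4): V^s = 0.1324, V^t = -0.3072
step 3: k1 = (0.013240, 0.116731), k2 = (0.016325, 0.149738), k3 = (0.016011, 0.146857), k4 = (0.017372, 0.183983); V <- V + (h/6)(k1 + 2k2 + 2k3 + k4): V^s = 0.1377, V^t = -0.2575


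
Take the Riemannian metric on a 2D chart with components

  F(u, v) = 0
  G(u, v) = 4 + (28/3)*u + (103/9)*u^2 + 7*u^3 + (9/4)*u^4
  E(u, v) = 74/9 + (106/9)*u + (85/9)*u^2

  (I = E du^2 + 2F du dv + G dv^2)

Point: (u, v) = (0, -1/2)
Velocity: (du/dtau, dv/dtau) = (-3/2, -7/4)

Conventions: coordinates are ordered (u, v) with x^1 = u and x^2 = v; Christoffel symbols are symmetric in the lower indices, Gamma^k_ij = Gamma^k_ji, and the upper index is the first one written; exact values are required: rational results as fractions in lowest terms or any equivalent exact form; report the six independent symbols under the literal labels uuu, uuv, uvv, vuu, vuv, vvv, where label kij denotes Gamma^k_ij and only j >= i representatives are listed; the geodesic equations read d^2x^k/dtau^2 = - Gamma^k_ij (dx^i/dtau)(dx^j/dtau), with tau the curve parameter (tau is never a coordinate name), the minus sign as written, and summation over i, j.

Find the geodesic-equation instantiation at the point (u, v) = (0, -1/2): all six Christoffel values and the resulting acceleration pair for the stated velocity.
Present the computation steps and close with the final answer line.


E = 74/9, F = 0, G = 4 at the point
E_u = 106/9, E_v = 0, F_u = 0, F_v = 0, G_u = 28/3, G_v = 0
EG - F^2 = 296/9;  g^inv = (9/296) * [[4, 0], [0, 74/9]]
first-kind symbols [ij,l] = (1/2)(d_i g_jl + d_j g_il - d_l g_ij): [uu,u] = E_u/2 = 53/9, [uu,v] = F_u - E_v/2 = 0, [uv,u] = E_v/2 = 0, [uv,v] = G_u/2 = 14/3, [vv,u] = F_v - G_u/2 = -14/3, [vv,v] = G_v/2 = 0
Gamma^u_ij = (G*[ij,u] - F*[ij,v])/(EG - F^2), Gamma^v_ij = (E*[ij,v] - F*[ij,u])/(EG - F^2)
Gamma_uuu = 53/74, Gamma_uuv = 0, Gamma_uvv = -21/37, Gamma_vuu = 0, Gamma_vuv = 7/6, Gamma_vvv = 0
d^2u/dtau^2 = -(Gamma_uuu*(-3/2)^2 + 2*Gamma_uuv*(-3/2)*(-7/4) + Gamma_uvv*(-7/4)^2) = 75/592
d^2v/dtau^2 = -(Gamma_vuu*(-3/2)^2 + 2*Gamma_vuv*(-3/2)*(-7/4) + Gamma_vvv*(-7/4)^2) = -49/8

Answer: Gamma_uuu = 53/74, Gamma_uuv = 0, Gamma_uvv = -21/37, Gamma_vuu = 0, Gamma_vuv = 7/6, Gamma_vvv = 0; accelerations (d^2u/dtau^2, d^2v/dtau^2) = (75/592, -49/8)


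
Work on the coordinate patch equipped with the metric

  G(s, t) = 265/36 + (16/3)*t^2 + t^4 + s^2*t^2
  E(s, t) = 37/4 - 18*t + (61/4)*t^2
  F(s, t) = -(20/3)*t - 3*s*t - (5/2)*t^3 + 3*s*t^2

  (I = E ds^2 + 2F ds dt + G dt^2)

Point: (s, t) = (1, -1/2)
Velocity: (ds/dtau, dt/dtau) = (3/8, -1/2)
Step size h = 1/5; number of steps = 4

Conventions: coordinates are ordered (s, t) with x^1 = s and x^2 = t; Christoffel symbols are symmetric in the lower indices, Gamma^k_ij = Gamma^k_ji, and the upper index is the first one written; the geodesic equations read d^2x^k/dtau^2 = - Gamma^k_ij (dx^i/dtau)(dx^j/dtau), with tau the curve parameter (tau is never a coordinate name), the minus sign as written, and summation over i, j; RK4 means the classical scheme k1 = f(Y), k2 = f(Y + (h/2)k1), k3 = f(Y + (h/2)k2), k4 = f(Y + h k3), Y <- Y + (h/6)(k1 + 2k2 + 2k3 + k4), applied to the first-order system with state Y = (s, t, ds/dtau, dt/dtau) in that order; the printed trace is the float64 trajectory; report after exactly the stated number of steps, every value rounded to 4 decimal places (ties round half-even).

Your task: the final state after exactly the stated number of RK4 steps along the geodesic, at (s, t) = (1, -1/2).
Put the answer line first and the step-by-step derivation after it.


Answer: s = 1.2824, t = -0.9279, ds/dtau = 0.3383, dt/dtau = -0.5516

f(Y) = (ds/dtau, dt/dtau, -Gamma^s_ij Y'^i Y'^j, -Gamma^t_ij Y'^i Y'^j) with the Gammas evaluated at the stage position; h = 0.200000; intermediate values shown to 6 dp
step 0: s = 1.0000, t = -0.5000, ds/dtau = 0.3750, dt/dtau = -0.5000
step 1:
  k1: at (s, t) = (1.000000, -0.500000), (ds/dtau, dt/dtau) = (0.375000, -0.500000); Gamma_sss = -0.678747, Gamma_sst = -0.922293, Gamma_stt = -0.689724, Gamma_tss = 2.539904, Gamma_tst = 0.631478, Gamma_ttt = 0.072148; k1 = (0.375000, -0.500000, -0.077980, -0.138407)
  k2: at (s, t) = (1.037500, -0.550000), (ds/dtau, dt/dtau) = (0.367202, -0.513841); Gamma_sss = -0.755627, Gamma_sst = -0.930319, Gamma_stt = -0.687644, Gamma_tss = 2.665681, Gamma_tst = 0.700680, Gamma_ttt = 0.082400; k2 = (0.367202, -0.513841, -0.067625, -0.116776)
  k3: at (s, t) = (1.036720, -0.551384), (ds/dtau, dt/dtau) = (0.368238, -0.511678); Gamma_sss = -0.757095, Gamma_sst = -0.930252, Gamma_stt = -0.686927, Gamma_tss = 2.668577, Gamma_tst = 0.701937, Gamma_ttt = 0.082100; k3 = (0.368238, -0.511678, -0.068046, -0.118835)
  k4: at (s, t) = (1.073648, -0.602336), (ds/dtau, dt/dtau) = (0.361391, -0.523767); Gamma_sss = -0.835838, Gamma_sst = -0.940967, Gamma_stt = -0.686765, Gamma_tss = 2.792260, Gamma_tst = 0.772632, Gamma_ttt = 0.093849; k4 = (0.361391, -0.523767, -0.058656, -0.097930)
  Y <- Y + (h/6)(k1 + 2k2 + 2k3 + k4): s = 1.0736, t = -0.6025, ds/dtau = 0.3614, dt/dtau = -0.5236
step 2:
  k1: at (s, t) = (1.073576, -0.602493), (ds/dtau, dt/dtau) = (0.361401, -0.523585); Gamma_sss = -0.836005, Gamma_sst = -0.940965, Gamma_stt = -0.686695, Gamma_tss = 2.792571, Gamma_tst = 0.772774, Gamma_ttt = 0.093820; k1 = (0.361401, -0.523585, -0.058664, -0.098004)
  k2: at (s, t) = (1.109716, -0.654852), (ds/dtau, dt/dtau) = (0.355534, -0.533386); Gamma_sss = -0.916754, Gamma_sst = -0.954347, Gamma_stt = -0.688150, Gamma_tss = 2.914115, Gamma_tst = 0.845089, Gamma_ttt = 0.107084; k2 = (0.355534, -0.533386, -0.050298, -0.078303)
  k3: at (s, t) = (1.109129, -0.655832), (ds/dtau, dt/dtau) = (0.356371, -0.531416); Gamma_sss = -0.917667, Gamma_sst = -0.954310, Gamma_stt = -0.687684, Gamma_tss = 2.915809, Gamma_tst = 0.845849, Gamma_ttt = 0.106836; k3 = (0.356371, -0.531416, -0.050709, -0.080103)
  k4: at (s, t) = (1.144850, -0.708777), (ds/dtau, dt/dtau) = (0.351259, -0.539606); Gamma_sss = -0.999084, Gamma_sst = -0.970321, Gamma_stt = -0.691074, Gamma_tss = 3.032397, Gamma_tst = 0.918628, Gamma_ttt = 0.121817; k4 = (0.351259, -0.539606, -0.043339, -0.061380)
  Y <- Y + (h/6)(k1 + 2k2 + 2k3 + k4): s = 1.1448, t = -0.7089, ds/dtau = 0.3513, dt/dtau = -0.5395
step 3:
  k1: at (s, t) = (1.144791, -0.708920), (ds/dtau, dt/dtau) = (0.351267, -0.539458); Gamma_sss = -0.999222, Gamma_sst = -0.970324, Gamma_stt = -0.691021, Gamma_tss = 3.032628, Gamma_tst = 0.918744, Gamma_ttt = 0.121791; k1 = (0.351267, -0.539458, -0.043351, -0.061442)
  k2: at (s, t) = (1.179918, -0.762866), (ds/dtau, dt/dtau) = (0.346932, -0.545603); Gamma_sss = -1.081317, Gamma_sst = -0.988870, Gamma_stt = -0.696101, Gamma_tss = 3.144113, Gamma_tst = 0.991988, Gamma_ttt = 0.138448; k2 = (0.346932, -0.545603, -0.036994, -0.044104)
  k3: at (s, t) = (1.179485, -0.763480), (ds/dtau, dt/dtau) = (0.347567, -0.543869); Gamma_sss = -1.081756, Gamma_sst = -0.988823, Gamma_stt = -0.695804, Gamma_tss = 3.144873, Gamma_tst = 0.992332, Gamma_ttt = 0.138243; k3 = (0.347567, -0.543869, -0.037343, -0.045639)
  k4: at (s, t) = (1.214305, -0.817694), (ds/dtau, dt/dtau) = (0.343798, -0.548586); Gamma_sss = -1.163339, Gamma_sst = -1.009743, Gamma_stt = -0.702778, Gamma_tss = 3.249131, Gamma_tst = 1.065021, Gamma_ttt = 0.156683; k4 = (0.343798, -0.548586, -0.031879, -0.029460)
  Y <- Y + (h/6)(k1 + 2k2 + 2k3 + k4): s = 1.2143, t = -0.8178, ds/dtau = 0.3438, dt/dtau = -0.5485
step 4:
  k1: at (s, t) = (1.214260, -0.817819), (ds/dtau, dt/dtau) = (0.343803, -0.548471); Gamma_sss = -1.163445, Gamma_sst = -1.009747, Gamma_stt = -0.702738, Gamma_tss = 3.249284, Gamma_tst = 1.065108, Gamma_ttt = 0.156662; k1 = (0.343803, -0.548471, -0.031890, -0.029508)
  k2: at (s, t) = (1.248640, -0.872667), (ds/dtau, dt/dtau) = (0.340614, -0.551422); Gamma_sss = -1.244439, Gamma_sst = -1.032892, Gamma_stt = -0.711412, Gamma_tss = 3.346195, Gamma_tst = 1.137160, Gamma_ttt = 0.176790; k2 = (0.340614, -0.551422, -0.027306, -0.014807)
  k3: at (s, t) = (1.248322, -0.872962), (ds/dtau, dt/dtau) = (0.341073, -0.549952); Gamma_sss = -1.244511, Gamma_sst = -1.032814, Gamma_stt = -0.711221, Gamma_tss = 3.346332, Gamma_tst = 1.137189, Gamma_ttt = 0.176616; k3 = (0.341073, -0.549952, -0.027576, -0.016084)
  k4: at (s, t) = (1.282475, -0.927810), (ds/dtau, dt/dtau) = (0.338288, -0.551688); Gamma_sss = -1.323951, Gamma_sst = -1.057952, Gamma_stt = -0.721708, Gamma_tss = 3.434576, Gamma_tst = 1.207785, Gamma_ttt = 0.198450; k4 = (0.338288, -0.551688, -0.023720, -0.002632)
  Y <- Y + (h/6)(k1 + 2k2 + 2k3 + k4): s = 1.2824, t = -0.9279, ds/dtau = 0.3383, dt/dtau = -0.5516


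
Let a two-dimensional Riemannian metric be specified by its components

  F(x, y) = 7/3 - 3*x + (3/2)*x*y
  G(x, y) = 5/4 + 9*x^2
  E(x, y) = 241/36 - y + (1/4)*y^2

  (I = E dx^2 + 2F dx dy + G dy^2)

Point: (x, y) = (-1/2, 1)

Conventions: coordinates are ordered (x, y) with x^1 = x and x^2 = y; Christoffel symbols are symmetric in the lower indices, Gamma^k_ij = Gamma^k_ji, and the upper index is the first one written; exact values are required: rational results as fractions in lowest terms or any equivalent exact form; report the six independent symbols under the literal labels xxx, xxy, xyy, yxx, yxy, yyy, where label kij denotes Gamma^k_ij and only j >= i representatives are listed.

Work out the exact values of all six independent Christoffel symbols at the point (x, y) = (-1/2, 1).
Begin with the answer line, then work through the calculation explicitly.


Answer: Gamma_xxx = 555/1627, Gamma_xxy = 1872/1627, Gamma_xyy = 1890/1627, Gamma_yxx = -1070/1627, Gamma_yxy = -3741/1627, Gamma_yyy = -1665/1627

E = 107/18, F = 37/12, G = 7/2 at the point
E_x = 0, E_y = -1/2, F_x = -3/2, F_y = -3/4, G_x = -9, G_y = 0
EG - F^2 = 1627/144;  g^inv = (144/1627) * [[7/2, -37/12], [-37/12, 107/18]]
first-kind symbols [ij,l] = (1/2)(d_i g_jl + d_j g_il - d_l g_ij): [xx,x] = E_x/2 = 0, [xx,y] = F_x - E_y/2 = -5/4, [xy,x] = E_y/2 = -1/4, [xy,y] = G_x/2 = -9/2, [yy,x] = F_y - G_x/2 = 15/4, [yy,y] = G_y/2 = 0
Gamma^x_ij = (G*[ij,x] - F*[ij,y])/(EG - F^2), Gamma^y_ij = (E*[ij,y] - F*[ij,x])/(EG - F^2)


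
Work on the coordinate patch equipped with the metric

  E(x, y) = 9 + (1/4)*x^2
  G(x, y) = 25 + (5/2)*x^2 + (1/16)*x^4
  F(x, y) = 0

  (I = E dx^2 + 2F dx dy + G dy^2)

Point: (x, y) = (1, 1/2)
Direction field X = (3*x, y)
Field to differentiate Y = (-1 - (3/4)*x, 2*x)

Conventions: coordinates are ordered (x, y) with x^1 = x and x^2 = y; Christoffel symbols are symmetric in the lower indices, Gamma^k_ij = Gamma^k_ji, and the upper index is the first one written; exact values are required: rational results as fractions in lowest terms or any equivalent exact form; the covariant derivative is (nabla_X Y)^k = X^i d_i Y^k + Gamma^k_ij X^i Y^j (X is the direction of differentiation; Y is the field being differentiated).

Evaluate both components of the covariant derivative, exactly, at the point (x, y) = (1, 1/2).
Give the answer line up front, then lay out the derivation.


Answer: (nabla_X Y)^x = -99/37, (nabla_X Y)^y = 545/84

E = 37/4, F = 0, G = 441/16 at the point
E_x = 1/2, E_y = 0, F_x = 0, F_y = 0, G_x = 21/4, G_y = 0
EG - F^2 = 16317/64;  g^inv = (64/16317) * [[441/16, 0], [0, 37/4]]
first-kind symbols [ij,l] = (1/2)(d_i g_jl + d_j g_il - d_l g_ij): [xx,x] = E_x/2 = 1/4, [xx,y] = F_x - E_y/2 = 0, [xy,x] = E_y/2 = 0, [xy,y] = G_x/2 = 21/8, [yy,x] = F_y - G_x/2 = -21/8, [yy,y] = G_y/2 = 0
Gamma^x_ij = (G*[ij,x] - F*[ij,y])/(EG - F^2), Gamma^y_ij = (E*[ij,y] - F*[ij,x])/(EG - F^2)
Gamma_xxx = 1/37, Gamma_xxy = 0, Gamma_xyy = -21/74, Gamma_yxx = 0, Gamma_yxy = 2/21, Gamma_yyy = 0
X = (3, 1/2), Y = (-7/4, 2) at the point


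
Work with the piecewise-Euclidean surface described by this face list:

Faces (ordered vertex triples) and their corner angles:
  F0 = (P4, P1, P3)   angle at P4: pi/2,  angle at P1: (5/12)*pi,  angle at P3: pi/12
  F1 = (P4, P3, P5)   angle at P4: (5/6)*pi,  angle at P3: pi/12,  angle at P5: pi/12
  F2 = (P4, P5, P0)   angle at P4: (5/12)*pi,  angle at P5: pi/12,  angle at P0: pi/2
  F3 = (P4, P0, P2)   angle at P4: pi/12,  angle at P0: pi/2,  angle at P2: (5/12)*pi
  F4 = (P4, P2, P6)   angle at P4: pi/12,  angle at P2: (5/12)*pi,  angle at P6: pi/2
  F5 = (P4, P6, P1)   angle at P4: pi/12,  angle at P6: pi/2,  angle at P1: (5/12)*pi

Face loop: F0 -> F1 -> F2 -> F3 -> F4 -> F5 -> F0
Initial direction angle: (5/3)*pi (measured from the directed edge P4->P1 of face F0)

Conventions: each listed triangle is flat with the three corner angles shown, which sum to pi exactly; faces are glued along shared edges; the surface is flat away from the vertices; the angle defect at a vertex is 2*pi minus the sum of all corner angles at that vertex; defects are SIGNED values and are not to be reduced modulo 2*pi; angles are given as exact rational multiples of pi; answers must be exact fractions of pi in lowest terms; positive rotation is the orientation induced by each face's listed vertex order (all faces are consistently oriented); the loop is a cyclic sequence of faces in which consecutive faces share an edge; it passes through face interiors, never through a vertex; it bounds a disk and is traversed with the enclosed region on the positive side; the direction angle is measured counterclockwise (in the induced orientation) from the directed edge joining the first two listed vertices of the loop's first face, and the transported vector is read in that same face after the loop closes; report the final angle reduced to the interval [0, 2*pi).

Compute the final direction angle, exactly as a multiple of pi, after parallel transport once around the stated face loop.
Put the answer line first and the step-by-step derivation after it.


Answer: final direction angle = (5/3)*pi

enclosed vertex P4: corner angles sum to 2*pi, defect = 2*pi - 2*pi = 0
holonomy = initial angle + sum of enclosed defects (mod 2*pi), positive in the induced orientation
final angle = (5/3)*pi + 0 = (5/3)*pi (mod 2*pi)


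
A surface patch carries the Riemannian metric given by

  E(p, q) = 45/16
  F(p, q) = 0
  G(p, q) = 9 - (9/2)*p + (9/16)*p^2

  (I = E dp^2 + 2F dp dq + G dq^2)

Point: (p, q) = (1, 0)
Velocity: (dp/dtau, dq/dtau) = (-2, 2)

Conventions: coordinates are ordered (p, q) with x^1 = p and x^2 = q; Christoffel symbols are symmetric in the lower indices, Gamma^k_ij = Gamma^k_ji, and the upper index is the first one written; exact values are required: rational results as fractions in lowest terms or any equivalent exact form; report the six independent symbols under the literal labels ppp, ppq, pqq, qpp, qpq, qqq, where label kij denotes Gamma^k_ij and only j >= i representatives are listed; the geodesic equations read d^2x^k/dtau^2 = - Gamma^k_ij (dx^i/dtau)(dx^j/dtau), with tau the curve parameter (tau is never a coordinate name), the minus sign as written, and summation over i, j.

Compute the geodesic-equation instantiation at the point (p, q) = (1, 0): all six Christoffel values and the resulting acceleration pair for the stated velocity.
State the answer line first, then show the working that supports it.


Answer: Gamma_ppp = 0, Gamma_ppq = 0, Gamma_pqq = 3/5, Gamma_qpp = 0, Gamma_qpq = -1/3, Gamma_qqq = 0; accelerations (d^2p/dtau^2, d^2q/dtau^2) = (-12/5, -8/3)

E = 45/16, F = 0, G = 81/16 at the point
E_p = 0, E_q = 0, F_p = 0, F_q = 0, G_p = -27/8, G_q = 0
EG - F^2 = 3645/256;  g^inv = (256/3645) * [[81/16, 0], [0, 45/16]]
first-kind symbols [ij,l] = (1/2)(d_i g_jl + d_j g_il - d_l g_ij): [pp,p] = E_p/2 = 0, [pp,q] = F_p - E_q/2 = 0, [pq,p] = E_q/2 = 0, [pq,q] = G_p/2 = -27/16, [qq,p] = F_q - G_p/2 = 27/16, [qq,q] = G_q/2 = 0
Gamma^p_ij = (G*[ij,p] - F*[ij,q])/(EG - F^2), Gamma^q_ij = (E*[ij,q] - F*[ij,p])/(EG - F^2)
Gamma_ppp = 0, Gamma_ppq = 0, Gamma_pqq = 3/5, Gamma_qpp = 0, Gamma_qpq = -1/3, Gamma_qqq = 0
d^2p/dtau^2 = -(Gamma_ppp*(-2)^2 + 2*Gamma_ppq*(-2)*(2) + Gamma_pqq*(2)^2) = -12/5
d^2q/dtau^2 = -(Gamma_qpp*(-2)^2 + 2*Gamma_qpq*(-2)*(2) + Gamma_qqq*(2)^2) = -8/3


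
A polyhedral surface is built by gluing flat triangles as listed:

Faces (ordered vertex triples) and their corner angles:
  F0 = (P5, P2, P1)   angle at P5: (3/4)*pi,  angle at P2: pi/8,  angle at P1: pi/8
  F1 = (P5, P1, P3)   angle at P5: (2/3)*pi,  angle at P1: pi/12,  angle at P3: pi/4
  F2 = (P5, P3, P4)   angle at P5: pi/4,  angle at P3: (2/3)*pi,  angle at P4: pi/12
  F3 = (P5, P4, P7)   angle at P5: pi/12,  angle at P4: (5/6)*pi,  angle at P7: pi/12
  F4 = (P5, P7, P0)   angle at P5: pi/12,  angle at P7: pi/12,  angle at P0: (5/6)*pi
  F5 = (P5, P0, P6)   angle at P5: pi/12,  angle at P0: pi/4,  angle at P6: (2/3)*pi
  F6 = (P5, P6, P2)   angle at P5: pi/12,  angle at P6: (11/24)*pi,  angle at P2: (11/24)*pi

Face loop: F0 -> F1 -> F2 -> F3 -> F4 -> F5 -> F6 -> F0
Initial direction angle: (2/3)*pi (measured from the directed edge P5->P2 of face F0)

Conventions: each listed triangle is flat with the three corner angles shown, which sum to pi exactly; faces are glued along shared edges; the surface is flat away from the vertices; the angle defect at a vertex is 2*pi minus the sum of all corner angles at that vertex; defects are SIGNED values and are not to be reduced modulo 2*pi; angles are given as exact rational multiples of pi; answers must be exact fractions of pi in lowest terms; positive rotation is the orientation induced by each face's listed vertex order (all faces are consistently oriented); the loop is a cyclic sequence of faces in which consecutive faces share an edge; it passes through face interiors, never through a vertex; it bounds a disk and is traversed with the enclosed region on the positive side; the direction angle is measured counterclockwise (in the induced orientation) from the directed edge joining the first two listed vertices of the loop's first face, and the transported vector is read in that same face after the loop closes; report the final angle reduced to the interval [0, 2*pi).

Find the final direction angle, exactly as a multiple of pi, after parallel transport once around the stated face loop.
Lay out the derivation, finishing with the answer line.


enclosed vertex P5: corner angles sum to 2*pi, defect = 2*pi - 2*pi = 0
adding the enclosed defects to the starting angle (mod 2*pi, induced orientation) gives the holonomy
final angle = (2/3)*pi + 0 = (2/3)*pi (mod 2*pi)

Answer: final direction angle = (2/3)*pi


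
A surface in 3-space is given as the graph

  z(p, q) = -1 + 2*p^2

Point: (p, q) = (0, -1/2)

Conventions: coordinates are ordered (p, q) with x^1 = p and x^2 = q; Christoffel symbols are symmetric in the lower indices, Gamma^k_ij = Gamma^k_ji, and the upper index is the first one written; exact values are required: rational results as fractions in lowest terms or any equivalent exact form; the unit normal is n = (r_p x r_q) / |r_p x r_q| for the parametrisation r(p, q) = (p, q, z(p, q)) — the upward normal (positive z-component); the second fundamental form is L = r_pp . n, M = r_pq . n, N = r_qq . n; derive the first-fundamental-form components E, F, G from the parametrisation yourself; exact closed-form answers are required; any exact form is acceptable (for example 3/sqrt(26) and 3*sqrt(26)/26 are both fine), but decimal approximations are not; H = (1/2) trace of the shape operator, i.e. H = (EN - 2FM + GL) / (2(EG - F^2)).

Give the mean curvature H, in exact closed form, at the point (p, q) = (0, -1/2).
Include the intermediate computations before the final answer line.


z_p = 0, z_q = 0, z_pp = 4, z_pq = 0, z_qq = 0
E = 1, F = 0, G = 1; answer radicand W^2 = 1
unnormalised second-form numerators: l = 4, m = 0, n = 0; L = l/sqrt(1), and similarly M = m/sqrt(W^2), N = n/sqrt(W^2)
H = (E*n - 2*F*m + G*l) / (2*(EG - F^2)*sqrt(W^2)); E*n - 2*F*m + G*l = 4, EG - F^2 = 1, so H = (2)/sqrt(1)

Answer: H = 2


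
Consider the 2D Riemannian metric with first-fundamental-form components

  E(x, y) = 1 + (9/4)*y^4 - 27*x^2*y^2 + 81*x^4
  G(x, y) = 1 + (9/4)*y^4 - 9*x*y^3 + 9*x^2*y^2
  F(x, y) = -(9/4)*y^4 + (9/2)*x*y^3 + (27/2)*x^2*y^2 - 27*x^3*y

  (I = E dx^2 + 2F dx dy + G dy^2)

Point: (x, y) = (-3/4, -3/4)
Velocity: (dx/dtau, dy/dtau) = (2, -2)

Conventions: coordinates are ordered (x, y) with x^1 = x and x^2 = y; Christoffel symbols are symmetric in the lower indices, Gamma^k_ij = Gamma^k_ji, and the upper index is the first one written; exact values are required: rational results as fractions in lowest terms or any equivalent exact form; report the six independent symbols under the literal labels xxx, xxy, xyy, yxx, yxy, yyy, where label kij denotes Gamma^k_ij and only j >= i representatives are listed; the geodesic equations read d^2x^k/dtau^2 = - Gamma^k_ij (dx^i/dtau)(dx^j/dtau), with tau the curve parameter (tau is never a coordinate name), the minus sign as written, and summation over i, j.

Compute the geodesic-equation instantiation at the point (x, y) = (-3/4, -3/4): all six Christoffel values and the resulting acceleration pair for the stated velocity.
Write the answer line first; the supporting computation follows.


Answer: Gamma_xxx = -29160/9989, Gamma_xxy = 4860/9989, Gamma_xyy = 0, Gamma_yxx = 5832/9989, Gamma_yxy = -972/9989, Gamma_yyy = 0; accelerations (d^2x/dtau^2, d^2y/dtau^2) = (155520/9989, -31104/9989)

E = 19249/1024, F = -3645/1024, G = 1753/1024 at the point
E_x = -3645/32, E_y = 1215/64, F_x = 2673/128, F_y = -243/128, G_x = -243/64, G_y = 0
EG - F^2 = 9989/512;  g^inv = (512/9989) * [[1753/1024, 3645/1024], [3645/1024, 19249/1024]]
first-kind symbols [ij,l] = (1/2)(d_i g_jl + d_j g_il - d_l g_ij): [xx,x] = E_x/2 = -3645/64, [xx,y] = F_x - E_y/2 = 729/64, [xy,x] = E_y/2 = 1215/128, [xy,y] = G_x/2 = -243/128, [yy,x] = F_y - G_x/2 = 0, [yy,y] = G_y/2 = 0
Gamma^x_ij = (G*[ij,x] - F*[ij,y])/(EG - F^2), Gamma^y_ij = (E*[ij,y] - F*[ij,x])/(EG - F^2)
Gamma_xxx = -29160/9989, Gamma_xxy = 4860/9989, Gamma_xyy = 0, Gamma_yxx = 5832/9989, Gamma_yxy = -972/9989, Gamma_yyy = 0
d^2x/dtau^2 = -(Gamma_xxx*(2)^2 + 2*Gamma_xxy*(2)*(-2) + Gamma_xyy*(-2)^2) = 155520/9989
d^2y/dtau^2 = -(Gamma_yxx*(2)^2 + 2*Gamma_yxy*(2)*(-2) + Gamma_yyy*(-2)^2) = -31104/9989


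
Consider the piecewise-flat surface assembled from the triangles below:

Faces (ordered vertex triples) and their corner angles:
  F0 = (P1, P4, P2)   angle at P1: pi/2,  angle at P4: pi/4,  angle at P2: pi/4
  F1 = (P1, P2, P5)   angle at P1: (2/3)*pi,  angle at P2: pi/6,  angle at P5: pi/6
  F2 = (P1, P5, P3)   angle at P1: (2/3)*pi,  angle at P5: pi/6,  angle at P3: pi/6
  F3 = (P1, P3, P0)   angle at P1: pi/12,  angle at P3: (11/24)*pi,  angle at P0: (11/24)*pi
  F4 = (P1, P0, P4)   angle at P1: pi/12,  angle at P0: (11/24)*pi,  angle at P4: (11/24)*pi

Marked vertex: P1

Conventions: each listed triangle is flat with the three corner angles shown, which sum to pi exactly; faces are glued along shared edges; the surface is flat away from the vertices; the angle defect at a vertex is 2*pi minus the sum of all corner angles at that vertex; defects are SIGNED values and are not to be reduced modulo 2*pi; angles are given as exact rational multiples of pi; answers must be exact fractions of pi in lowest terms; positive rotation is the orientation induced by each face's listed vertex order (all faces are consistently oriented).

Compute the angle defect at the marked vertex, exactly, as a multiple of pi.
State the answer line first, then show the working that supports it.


Answer: defect(P1) = 0

Sum of corner angles at P1: 2*pi
defect = 2*pi - 2*pi


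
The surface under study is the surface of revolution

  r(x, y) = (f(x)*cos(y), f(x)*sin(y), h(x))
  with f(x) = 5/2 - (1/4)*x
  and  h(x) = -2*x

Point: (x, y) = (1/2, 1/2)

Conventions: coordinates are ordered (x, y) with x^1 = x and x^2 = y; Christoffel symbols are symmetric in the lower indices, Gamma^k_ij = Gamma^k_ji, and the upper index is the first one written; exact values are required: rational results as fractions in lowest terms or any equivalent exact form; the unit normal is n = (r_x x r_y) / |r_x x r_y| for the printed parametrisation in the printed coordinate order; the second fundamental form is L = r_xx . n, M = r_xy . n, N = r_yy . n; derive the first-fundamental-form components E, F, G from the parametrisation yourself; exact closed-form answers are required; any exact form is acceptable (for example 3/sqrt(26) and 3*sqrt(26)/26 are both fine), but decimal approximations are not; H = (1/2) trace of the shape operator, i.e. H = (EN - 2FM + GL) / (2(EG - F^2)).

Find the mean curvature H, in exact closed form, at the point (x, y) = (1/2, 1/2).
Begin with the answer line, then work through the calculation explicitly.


Answer: H = -32*sqrt(65)/1235

f = 19/8, f' = -1/4, f'' = 0, h' = -2, h'' = 0
E = 65/16, F = 0, G = 361/64; answer radicand W^2 = 65/16
unnormalised second-form numerators: l = 0, m = 0, n = -19/4; L = l/sqrt(65/16), and similarly M = m/sqrt(W^2), N = n/sqrt(W^2)
H = (E*n - 2*F*m + G*l) / (2*(EG - F^2)*sqrt(W^2)); E*n - 2*F*m + G*l = -1235/64, EG - F^2 = 23465/1024, so H = (-8/19)/sqrt(65/16)


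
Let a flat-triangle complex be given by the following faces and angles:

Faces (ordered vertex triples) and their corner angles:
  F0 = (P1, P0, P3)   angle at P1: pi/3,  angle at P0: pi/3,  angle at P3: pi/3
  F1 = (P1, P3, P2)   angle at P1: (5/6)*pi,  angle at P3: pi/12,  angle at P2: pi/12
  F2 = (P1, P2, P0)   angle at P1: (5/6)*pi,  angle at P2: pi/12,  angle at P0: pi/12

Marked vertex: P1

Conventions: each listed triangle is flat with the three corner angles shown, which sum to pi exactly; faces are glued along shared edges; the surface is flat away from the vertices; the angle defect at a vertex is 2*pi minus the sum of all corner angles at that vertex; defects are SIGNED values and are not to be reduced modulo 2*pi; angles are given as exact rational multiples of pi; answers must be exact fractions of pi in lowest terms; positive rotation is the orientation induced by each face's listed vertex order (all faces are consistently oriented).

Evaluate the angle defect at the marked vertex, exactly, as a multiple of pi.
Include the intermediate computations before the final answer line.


Sum of corner angles at P1: 2*pi
defect = 2*pi - 2*pi

Answer: defect(P1) = 0
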